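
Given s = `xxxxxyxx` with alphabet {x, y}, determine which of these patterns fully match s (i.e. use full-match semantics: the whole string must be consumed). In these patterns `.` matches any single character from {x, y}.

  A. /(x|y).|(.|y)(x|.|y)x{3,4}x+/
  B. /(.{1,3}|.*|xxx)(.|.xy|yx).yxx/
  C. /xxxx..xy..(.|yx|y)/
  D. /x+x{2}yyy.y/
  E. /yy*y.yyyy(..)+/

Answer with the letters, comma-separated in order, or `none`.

A → no match
B → match
C → no match
D → no match — must end with `y`
E → no match — must start with `y`

B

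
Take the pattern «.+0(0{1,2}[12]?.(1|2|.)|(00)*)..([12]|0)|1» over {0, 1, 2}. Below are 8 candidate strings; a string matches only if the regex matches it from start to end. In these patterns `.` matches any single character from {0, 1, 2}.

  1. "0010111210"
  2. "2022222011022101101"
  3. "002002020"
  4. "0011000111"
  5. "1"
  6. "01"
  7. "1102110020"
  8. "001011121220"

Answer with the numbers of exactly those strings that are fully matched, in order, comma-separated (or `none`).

1. "0010111210" → no match
2 → no match
3. "002002020" → no match
4. "0011000111" → match
5. "1" → match
6. "01" → no match
7. "1102110020" → match
8. "001011121220" → no match

4, 5, 7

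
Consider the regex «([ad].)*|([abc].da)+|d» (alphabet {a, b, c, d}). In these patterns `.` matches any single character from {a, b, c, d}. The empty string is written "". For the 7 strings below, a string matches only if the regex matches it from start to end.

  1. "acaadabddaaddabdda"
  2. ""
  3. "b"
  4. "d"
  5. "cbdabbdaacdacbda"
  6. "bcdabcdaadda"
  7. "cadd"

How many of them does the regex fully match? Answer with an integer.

4

1 → no match
2 → match
3 → no match
4 → match
5 → match
6 → match
7 → no match
Total matched: 4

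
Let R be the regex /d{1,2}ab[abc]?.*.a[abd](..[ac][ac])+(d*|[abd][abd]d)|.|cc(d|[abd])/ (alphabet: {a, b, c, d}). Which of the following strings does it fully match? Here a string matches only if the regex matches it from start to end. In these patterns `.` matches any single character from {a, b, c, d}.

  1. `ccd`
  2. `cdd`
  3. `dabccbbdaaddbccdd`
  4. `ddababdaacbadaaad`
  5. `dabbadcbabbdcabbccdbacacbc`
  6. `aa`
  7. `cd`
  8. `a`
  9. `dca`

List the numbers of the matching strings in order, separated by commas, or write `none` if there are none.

1, 3, 8

1 → match
2 → no match
3 → match
4 → no match
5 → no match
6 → no match
7 → no match
8 → match
9 → no match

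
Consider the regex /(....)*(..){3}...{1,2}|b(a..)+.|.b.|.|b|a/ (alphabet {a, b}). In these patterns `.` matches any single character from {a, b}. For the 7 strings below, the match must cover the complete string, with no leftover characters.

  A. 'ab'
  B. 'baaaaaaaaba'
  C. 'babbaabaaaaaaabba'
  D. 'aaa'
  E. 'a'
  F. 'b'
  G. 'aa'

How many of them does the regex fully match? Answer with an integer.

A → no match
B → match
C → match
D → no match
E → match
F → match
G → no match
Total matched: 4

4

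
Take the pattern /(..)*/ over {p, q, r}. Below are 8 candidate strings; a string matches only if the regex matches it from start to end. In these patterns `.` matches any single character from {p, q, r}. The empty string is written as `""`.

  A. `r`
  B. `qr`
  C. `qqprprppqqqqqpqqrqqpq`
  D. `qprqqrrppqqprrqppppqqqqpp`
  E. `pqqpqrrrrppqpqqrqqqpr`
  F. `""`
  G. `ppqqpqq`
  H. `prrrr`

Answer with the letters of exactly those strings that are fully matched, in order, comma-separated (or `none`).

B, F

A → no match
B → match
C → no match
D → no match
E → no match
F → match
G → no match
H → no match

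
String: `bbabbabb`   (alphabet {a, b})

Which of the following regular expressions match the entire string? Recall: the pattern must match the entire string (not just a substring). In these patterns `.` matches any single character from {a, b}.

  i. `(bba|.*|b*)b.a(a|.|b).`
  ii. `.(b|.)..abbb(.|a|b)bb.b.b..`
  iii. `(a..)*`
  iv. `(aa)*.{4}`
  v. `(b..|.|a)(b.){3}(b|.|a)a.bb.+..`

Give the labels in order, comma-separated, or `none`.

i → match
ii → no match
iii → no match
iv → no match
v → no match

i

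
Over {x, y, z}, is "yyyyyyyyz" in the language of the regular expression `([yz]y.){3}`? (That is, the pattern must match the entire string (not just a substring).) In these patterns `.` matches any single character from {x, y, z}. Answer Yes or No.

Yes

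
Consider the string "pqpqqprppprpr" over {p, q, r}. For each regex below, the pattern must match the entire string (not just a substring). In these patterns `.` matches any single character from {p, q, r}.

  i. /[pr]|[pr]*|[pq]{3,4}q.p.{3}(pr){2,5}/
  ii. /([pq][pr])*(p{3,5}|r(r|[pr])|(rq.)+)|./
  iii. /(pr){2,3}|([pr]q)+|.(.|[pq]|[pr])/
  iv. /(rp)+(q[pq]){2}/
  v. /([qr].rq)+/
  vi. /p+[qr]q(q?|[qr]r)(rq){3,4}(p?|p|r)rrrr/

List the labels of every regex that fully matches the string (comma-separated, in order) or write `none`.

i → match
ii → no match
iii → no match
iv → no match — must start with "rp"
v → no match — must end with "rq"
vi → no match — must end with "rrrr"

i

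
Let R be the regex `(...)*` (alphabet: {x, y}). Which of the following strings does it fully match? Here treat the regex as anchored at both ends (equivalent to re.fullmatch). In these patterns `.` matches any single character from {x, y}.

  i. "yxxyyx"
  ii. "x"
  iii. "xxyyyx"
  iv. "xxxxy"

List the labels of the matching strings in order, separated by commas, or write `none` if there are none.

i → match
ii → no match
iii → match
iv → no match

i, iii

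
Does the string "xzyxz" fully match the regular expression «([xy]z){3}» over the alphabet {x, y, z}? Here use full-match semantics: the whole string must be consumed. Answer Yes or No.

No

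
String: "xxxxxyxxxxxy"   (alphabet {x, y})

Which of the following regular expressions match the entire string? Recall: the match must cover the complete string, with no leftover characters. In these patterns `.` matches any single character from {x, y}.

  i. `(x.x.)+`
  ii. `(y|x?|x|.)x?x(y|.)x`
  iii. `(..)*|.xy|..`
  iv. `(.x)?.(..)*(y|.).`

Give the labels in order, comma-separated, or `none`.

i → match
ii → no match — must end with "x"
iii → match
iv → no match

i, iii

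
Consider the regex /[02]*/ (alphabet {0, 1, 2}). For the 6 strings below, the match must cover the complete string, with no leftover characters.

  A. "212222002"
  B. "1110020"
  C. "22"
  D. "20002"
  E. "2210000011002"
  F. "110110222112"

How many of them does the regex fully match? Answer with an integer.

2

A → no match
B → no match
C → match
D → match
E → no match
F → no match
Total matched: 2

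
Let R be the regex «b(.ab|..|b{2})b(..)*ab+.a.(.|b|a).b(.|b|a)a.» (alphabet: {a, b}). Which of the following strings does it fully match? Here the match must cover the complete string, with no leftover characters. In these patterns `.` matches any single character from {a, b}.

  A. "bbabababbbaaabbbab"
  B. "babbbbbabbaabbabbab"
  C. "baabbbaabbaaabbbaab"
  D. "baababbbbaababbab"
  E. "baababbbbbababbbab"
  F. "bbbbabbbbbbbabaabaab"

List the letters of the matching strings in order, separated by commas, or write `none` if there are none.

A, C, D, E, F

A → match
B → no match
C → match
D → match
E → match
F → match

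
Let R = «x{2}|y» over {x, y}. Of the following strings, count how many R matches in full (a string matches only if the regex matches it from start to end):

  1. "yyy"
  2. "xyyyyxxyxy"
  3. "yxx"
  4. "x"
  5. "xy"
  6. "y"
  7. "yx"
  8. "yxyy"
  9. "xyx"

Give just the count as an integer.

1. "yyy" → no match
2. "xyyyyxxyxy" → no match
3. "yxx" → no match
4. "x" → no match
5. "xy" → no match
6. "y" → match
7. "yx" → no match
8. "yxyy" → no match
9. "xyx" → no match
Total matched: 1

1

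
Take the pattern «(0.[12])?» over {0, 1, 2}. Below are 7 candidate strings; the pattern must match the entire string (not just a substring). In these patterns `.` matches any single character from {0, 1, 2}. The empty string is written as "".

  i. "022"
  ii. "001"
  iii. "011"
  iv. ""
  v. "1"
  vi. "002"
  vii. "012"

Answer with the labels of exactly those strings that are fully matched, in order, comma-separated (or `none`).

i → match
ii → match
iii → match
iv → match
v → no match
vi → match
vii → match

i, ii, iii, iv, vi, vii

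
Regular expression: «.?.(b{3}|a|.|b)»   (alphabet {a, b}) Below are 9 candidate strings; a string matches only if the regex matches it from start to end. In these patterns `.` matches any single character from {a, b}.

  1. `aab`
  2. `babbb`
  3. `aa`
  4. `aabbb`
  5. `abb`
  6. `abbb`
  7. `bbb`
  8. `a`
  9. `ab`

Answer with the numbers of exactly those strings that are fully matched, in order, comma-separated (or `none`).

1. `aab` → match
2. `babbb` → match
3. `aa` → match
4. `aabbb` → match
5. `abb` → match
6. `abbb` → match
7. `bbb` → match
8. `a` → no match
9. `ab` → match

1, 2, 3, 4, 5, 6, 7, 9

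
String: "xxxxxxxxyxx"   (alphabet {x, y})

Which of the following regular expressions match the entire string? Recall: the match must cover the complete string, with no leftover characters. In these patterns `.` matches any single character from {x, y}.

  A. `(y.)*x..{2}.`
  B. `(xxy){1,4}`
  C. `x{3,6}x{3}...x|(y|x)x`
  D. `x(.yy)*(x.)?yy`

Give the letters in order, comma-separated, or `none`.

A → no match
B → no match — must start with "xxy"
C → match
D → no match — must end with "yy"

C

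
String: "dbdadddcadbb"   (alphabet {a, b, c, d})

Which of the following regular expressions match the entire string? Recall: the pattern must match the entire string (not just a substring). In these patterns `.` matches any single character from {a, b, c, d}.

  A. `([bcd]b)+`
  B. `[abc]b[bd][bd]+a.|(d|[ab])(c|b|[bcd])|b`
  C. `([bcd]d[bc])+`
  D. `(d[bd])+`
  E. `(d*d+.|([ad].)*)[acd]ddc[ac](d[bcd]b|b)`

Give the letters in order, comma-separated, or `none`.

A → no match
B → no match
C → no match
D → no match
E → match

E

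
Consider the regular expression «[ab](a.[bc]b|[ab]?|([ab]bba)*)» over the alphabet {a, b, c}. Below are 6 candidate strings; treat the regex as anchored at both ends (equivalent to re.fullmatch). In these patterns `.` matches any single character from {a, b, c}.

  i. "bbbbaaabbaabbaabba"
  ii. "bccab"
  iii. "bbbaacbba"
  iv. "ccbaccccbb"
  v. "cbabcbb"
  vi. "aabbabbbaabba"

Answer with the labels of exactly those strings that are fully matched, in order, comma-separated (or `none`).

i → no match
ii → no match
iii → no match
iv → no match
v → no match
vi → match

vi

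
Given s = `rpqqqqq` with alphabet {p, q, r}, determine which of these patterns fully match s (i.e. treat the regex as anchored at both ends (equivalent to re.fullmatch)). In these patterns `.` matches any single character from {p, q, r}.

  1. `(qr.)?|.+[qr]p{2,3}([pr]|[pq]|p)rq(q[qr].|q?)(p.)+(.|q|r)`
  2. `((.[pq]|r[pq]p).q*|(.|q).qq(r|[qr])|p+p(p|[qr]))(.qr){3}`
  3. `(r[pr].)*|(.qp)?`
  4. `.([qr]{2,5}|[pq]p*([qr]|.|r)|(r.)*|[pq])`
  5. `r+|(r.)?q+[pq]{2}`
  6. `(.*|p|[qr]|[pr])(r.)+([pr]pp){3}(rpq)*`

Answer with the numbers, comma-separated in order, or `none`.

1 → no match
2 → no match — must end with `qr`
3 → no match
4 → no match
5 → match
6 → no match

5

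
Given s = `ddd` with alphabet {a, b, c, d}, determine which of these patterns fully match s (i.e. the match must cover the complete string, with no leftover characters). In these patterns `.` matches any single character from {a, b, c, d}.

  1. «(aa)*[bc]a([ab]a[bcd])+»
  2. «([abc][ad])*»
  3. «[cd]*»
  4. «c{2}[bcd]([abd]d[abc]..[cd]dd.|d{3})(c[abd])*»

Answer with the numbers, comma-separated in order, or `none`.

3

1 → no match
2 → no match
3 → match
4 → no match — must start with `c`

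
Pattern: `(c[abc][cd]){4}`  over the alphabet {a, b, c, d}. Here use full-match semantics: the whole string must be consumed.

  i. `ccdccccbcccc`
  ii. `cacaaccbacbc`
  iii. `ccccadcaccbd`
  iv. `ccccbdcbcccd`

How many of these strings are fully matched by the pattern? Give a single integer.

i → match
ii → no match
iii → match
iv → match
Total matched: 3

3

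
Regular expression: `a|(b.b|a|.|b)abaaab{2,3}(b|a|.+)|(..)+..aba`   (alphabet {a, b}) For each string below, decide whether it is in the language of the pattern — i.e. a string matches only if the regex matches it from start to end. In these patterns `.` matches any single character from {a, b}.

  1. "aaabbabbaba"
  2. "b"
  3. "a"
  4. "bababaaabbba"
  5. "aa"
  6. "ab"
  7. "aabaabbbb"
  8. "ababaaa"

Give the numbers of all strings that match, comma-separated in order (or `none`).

1, 3, 4

1. "aaabbabbaba" → match
2. "b" → no match
3. "a" → match
4. "bababaaabbba" → match
5. "aa" → no match
6. "ab" → no match
7. "aabaabbbb" → no match
8. "ababaaa" → no match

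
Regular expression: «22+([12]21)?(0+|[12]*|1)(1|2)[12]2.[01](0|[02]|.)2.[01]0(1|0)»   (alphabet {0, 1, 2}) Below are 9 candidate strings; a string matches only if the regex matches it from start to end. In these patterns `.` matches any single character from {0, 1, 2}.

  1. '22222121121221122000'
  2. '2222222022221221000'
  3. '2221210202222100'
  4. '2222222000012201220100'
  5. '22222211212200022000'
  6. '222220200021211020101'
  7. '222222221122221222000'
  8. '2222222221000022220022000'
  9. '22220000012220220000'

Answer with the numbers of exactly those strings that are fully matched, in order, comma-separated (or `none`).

1 → match
2 → match
3 → no match
4 → match
5 → match
6 → no match
7 → match
8 → match
9 → match

1, 2, 4, 5, 7, 8, 9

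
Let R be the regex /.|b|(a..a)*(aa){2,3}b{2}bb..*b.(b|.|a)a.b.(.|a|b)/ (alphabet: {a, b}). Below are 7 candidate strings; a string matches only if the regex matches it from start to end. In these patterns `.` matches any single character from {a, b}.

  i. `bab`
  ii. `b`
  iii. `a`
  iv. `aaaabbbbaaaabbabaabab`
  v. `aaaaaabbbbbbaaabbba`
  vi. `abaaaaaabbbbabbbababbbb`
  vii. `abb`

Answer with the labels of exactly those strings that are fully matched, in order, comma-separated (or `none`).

ii, iii, iv, v, vi

i → no match
ii → match
iii → match
iv → match
v → match
vi → match
vii → no match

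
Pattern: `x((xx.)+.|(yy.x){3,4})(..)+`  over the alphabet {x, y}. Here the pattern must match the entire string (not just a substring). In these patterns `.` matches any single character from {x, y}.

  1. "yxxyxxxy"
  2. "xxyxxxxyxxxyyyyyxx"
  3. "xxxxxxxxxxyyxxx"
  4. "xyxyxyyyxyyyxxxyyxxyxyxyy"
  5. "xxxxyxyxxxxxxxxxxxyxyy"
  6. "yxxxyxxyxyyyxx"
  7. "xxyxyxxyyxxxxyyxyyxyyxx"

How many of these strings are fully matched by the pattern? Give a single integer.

1 → no match — must start with "x"
2 → no match
3 → match
4 → no match
5 → no match
6 → no match — must start with "x"
7 → no match
Total matched: 1

1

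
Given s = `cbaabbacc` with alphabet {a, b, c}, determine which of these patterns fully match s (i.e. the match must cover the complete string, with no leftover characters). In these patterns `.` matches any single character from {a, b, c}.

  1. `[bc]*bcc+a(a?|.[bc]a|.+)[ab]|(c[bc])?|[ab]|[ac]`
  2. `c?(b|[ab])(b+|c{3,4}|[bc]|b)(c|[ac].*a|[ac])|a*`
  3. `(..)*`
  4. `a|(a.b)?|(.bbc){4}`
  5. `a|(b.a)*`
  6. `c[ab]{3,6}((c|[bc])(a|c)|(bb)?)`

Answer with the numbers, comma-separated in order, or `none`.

6

1 → no match
2 → no match
3 → no match
4 → no match
5 → no match
6 → match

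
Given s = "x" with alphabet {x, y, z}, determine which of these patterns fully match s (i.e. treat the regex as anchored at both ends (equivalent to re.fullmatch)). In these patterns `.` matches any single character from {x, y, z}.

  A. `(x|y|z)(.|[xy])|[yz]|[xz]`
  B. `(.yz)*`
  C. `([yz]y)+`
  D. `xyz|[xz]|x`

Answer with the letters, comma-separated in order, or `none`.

A, D

A → match
B → no match
C → no match — must end with "y"
D → match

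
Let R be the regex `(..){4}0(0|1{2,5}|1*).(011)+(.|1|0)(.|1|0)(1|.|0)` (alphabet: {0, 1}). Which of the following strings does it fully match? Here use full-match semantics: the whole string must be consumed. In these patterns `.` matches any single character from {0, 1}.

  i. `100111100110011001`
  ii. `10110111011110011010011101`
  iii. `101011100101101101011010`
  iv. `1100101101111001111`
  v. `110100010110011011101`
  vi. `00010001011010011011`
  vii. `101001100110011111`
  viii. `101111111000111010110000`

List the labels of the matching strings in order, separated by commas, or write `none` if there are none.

i, v, vii

i → match
ii → no match
iii → no match
iv → no match
v → match
vi → no match
vii → match
viii → no match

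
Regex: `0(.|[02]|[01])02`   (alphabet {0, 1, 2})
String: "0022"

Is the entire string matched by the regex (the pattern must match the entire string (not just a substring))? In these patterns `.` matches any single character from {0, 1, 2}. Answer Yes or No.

Every match must end with "02", but "0022" does not.

No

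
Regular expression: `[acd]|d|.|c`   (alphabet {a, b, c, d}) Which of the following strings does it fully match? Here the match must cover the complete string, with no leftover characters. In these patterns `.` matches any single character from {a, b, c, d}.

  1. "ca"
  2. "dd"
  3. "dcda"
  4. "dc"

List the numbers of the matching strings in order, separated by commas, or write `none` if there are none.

none

1 → no match
2 → no match
3 → no match
4 → no match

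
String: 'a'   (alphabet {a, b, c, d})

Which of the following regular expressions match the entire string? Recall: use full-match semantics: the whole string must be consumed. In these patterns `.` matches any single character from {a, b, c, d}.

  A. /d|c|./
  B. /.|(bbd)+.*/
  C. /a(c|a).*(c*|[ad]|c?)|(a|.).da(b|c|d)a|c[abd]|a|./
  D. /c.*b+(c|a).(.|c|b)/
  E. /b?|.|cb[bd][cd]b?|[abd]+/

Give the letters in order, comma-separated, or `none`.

A → match
B → match
C → match
D → no match — must start with 'c'
E → match

A, B, C, E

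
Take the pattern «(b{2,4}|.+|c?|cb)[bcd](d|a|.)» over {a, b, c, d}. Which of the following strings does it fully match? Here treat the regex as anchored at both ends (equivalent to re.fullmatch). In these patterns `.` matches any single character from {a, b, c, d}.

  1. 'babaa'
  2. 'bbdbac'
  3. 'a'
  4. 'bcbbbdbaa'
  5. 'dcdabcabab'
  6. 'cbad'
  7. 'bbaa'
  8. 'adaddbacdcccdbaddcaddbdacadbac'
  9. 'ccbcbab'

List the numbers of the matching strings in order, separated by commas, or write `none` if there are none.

1. 'babaa' → no match
2. 'bbdbac' → no match
3. 'a' → no match
4. 'bcbbbdbaa' → no match
5. 'dcdabcabab' → no match
6. 'cbad' → no match
7. 'bbaa' → no match
8 → no match
9. 'ccbcbab' → no match

none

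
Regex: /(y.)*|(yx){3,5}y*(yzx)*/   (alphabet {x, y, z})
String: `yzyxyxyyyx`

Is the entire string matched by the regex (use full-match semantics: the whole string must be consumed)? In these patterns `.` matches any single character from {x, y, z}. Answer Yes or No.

Yes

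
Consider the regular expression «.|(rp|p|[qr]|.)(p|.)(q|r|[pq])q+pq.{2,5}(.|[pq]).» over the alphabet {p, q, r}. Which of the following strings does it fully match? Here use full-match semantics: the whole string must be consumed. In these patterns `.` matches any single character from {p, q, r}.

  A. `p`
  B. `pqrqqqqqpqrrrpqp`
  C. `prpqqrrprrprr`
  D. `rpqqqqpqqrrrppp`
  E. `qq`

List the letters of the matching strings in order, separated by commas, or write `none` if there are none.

A, B, D

A. `p` → match
B → match
C → no match
D → match
E. `qq` → no match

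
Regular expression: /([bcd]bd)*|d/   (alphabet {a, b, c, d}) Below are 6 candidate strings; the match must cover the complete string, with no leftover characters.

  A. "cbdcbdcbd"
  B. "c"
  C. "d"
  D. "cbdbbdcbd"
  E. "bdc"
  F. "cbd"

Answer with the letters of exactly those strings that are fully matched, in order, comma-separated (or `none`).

A, C, D, F

A → match
B → no match
C → match
D → match
E → no match
F → match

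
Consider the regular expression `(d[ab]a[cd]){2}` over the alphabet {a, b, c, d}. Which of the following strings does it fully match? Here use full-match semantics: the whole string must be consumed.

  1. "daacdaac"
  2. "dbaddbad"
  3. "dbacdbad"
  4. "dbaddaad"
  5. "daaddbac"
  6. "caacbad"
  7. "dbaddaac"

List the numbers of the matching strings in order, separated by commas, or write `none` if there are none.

1, 2, 3, 4, 5, 7

1 → match
2 → match
3 → match
4 → match
5 → match
6 → no match — must start with "d"
7 → match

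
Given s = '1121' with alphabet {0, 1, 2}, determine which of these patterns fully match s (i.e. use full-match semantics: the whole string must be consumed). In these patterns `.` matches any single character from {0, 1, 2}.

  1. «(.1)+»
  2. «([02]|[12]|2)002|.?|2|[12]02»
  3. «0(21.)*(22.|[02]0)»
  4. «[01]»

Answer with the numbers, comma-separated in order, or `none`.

1 → match
2 → no match
3 → no match — must start with '0'
4 → no match

1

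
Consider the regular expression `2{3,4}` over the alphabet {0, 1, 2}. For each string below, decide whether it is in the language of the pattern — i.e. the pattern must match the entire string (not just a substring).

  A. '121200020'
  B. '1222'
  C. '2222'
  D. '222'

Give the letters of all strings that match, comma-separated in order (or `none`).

C, D

A → no match — must start with '2'
B → no match — must start with '2'
C → match
D → match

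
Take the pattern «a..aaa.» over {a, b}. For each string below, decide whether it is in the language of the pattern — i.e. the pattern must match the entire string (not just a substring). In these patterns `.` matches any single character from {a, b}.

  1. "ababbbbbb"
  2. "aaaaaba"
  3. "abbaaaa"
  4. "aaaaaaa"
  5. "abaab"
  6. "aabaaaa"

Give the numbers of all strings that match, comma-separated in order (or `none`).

1 → no match
2 → no match
3 → match
4 → match
5 → no match
6 → match

3, 4, 6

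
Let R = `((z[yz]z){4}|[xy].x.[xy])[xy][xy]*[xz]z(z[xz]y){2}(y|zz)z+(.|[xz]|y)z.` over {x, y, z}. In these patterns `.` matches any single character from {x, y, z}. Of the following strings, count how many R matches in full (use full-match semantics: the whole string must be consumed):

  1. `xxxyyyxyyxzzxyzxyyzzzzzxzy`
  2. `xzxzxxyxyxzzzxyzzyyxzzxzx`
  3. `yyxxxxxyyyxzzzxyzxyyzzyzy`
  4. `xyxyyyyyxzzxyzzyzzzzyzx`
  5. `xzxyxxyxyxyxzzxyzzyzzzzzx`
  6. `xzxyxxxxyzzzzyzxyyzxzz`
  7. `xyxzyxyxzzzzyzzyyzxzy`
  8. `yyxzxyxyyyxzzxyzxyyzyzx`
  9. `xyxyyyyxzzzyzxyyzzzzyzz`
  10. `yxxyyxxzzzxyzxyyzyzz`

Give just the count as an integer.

1 → match
2 → no match
3 → match
4 → match
5 → match
6 → match
7 → match
8 → match
9 → match
10 → match
Total matched: 9

9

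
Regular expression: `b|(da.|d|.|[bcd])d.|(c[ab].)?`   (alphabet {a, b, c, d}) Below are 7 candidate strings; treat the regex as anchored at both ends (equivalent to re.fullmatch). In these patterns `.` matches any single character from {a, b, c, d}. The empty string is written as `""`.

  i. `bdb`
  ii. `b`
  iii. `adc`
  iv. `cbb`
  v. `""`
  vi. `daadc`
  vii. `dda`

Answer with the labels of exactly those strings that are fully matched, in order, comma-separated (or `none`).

i, ii, iii, iv, v, vi, vii

i. `bdb` → match
ii. `b` → match
iii. `adc` → match
iv. `cbb` → match
v. `""` → match
vi. `daadc` → match
vii. `dda` → match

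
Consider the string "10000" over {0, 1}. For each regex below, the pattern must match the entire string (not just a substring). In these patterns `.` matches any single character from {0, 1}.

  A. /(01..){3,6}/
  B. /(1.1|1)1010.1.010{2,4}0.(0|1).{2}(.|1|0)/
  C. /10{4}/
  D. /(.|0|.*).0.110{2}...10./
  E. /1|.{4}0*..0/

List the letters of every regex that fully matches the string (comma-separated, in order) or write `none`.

A → no match — must start with "01"
B → no match
C → match
D → no match
E → no match

C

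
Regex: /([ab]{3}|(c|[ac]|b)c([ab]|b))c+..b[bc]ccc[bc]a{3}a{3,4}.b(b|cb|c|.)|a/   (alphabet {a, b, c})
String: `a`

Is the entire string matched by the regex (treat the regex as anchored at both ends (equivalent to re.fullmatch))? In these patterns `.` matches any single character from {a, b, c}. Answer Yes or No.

Yes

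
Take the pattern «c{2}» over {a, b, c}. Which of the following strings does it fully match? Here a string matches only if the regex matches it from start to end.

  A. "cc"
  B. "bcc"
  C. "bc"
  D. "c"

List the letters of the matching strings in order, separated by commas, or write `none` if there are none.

A → match
B → no match — must start with "c"
C → no match — must start with "c"
D → no match

A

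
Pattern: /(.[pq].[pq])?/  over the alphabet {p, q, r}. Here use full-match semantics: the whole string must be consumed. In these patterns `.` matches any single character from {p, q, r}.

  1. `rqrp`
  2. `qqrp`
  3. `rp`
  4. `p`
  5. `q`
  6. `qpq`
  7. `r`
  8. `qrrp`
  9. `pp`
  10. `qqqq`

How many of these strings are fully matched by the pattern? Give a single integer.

1 → match
2 → match
3 → no match
4 → no match
5 → no match
6 → no match
7 → no match
8 → no match
9 → no match
10 → match
Total matched: 3

3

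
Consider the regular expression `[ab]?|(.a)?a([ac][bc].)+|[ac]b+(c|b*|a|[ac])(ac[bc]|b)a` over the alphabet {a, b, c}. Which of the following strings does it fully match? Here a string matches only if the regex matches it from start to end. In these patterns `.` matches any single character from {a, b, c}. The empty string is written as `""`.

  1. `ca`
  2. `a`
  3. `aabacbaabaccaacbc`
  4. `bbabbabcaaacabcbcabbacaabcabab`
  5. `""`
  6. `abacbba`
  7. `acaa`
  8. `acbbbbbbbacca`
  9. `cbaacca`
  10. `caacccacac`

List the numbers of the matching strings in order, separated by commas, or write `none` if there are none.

1 → no match
2 → match
3 → no match
4 → no match
5 → match
6 → no match
7 → no match
8 → no match
9 → match
10 → no match

2, 5, 9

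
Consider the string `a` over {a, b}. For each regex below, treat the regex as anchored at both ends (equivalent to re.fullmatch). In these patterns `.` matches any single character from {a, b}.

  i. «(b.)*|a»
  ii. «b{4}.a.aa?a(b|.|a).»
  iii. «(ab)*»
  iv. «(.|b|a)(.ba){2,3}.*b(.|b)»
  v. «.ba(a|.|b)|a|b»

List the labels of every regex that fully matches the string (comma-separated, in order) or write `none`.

i, v

i → match
ii → no match — must start with `b`
iii → no match
iv → no match
v → match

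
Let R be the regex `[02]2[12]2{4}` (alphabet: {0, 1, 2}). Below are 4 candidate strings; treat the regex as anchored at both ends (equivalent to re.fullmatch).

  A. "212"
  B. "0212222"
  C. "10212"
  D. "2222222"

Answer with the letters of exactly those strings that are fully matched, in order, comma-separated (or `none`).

A → no match
B → match
C → no match
D → match

B, D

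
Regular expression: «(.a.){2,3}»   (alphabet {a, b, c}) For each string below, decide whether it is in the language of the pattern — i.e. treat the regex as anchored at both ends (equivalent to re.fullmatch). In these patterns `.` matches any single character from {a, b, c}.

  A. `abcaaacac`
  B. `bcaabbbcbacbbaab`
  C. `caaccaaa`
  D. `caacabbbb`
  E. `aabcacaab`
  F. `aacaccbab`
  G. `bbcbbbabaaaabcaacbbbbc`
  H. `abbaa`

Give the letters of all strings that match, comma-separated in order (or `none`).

A → no match
B → no match
C → no match
D → no match
E → match
F → no match
G → no match
H → no match

E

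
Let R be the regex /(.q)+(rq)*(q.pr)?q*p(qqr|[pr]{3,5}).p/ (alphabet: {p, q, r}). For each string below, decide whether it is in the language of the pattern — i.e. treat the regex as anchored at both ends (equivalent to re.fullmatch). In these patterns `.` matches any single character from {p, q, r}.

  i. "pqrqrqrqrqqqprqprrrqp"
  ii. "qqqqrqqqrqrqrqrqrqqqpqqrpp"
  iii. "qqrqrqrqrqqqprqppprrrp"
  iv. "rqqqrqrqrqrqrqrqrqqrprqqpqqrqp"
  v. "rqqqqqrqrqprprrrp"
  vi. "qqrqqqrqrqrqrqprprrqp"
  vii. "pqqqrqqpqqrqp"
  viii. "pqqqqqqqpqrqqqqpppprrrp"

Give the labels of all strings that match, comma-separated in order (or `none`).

i, ii, iii, iv, v, vi, vii, viii

i → match
ii → match
iii → match
iv → match
v → match
vi → match
vii → match
viii → match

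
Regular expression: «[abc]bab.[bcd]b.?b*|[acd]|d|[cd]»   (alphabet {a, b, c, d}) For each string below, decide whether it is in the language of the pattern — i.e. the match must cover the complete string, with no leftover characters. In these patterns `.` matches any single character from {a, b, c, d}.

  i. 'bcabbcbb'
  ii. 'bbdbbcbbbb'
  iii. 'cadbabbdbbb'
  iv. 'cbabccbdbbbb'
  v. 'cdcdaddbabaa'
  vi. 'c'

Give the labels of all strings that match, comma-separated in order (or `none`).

i → no match
ii → no match
iii → no match
iv → match
v → no match
vi → match

iv, vi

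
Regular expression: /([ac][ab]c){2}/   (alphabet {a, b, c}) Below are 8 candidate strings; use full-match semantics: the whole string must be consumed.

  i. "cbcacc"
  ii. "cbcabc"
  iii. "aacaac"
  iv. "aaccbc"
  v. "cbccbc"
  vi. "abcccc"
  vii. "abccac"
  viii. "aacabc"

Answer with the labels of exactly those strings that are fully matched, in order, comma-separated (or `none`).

ii, iii, iv, v, vii, viii

i → no match
ii → match
iii → match
iv → match
v → match
vi → no match
vii → match
viii → match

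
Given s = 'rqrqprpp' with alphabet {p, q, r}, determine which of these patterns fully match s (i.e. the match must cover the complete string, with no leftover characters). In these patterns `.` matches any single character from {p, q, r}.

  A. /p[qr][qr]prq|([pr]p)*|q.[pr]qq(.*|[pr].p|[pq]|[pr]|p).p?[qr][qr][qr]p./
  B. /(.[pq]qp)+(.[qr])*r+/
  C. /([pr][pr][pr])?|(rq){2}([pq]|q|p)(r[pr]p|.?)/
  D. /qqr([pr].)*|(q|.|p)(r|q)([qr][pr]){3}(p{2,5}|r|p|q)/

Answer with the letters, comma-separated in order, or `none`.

A → no match
B → no match — must end with 'r'
C → match
D → no match

C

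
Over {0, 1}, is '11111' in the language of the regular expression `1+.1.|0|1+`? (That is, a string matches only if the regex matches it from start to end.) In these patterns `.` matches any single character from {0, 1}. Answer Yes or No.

Yes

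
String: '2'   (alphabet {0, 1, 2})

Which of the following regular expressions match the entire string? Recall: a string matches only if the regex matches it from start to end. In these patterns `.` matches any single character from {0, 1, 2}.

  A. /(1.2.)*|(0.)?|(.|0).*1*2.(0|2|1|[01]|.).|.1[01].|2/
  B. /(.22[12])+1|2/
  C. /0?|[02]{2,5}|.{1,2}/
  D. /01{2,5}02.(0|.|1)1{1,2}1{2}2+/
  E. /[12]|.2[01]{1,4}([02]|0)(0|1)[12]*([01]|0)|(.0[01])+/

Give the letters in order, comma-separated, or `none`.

A, B, C, E

A → match
B → match
C → match
D → no match — must start with '01'
E → match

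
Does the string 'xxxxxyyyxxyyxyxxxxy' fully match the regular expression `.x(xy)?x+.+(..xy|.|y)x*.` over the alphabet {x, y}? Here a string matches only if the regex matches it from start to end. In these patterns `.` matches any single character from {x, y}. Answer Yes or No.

Yes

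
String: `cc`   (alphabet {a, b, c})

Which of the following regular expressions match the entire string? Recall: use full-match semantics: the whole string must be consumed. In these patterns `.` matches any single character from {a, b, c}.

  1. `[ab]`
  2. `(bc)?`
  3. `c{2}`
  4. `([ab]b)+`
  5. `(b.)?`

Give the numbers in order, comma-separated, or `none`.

3

1 → no match
2 → no match
3 → match
4 → no match — must end with `b`
5 → no match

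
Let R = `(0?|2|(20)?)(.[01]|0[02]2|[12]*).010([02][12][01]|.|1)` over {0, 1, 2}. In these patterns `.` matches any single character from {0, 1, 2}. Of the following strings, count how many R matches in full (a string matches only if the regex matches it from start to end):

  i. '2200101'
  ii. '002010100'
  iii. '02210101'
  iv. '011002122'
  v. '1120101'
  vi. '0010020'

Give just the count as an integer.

i → match
ii → no match
iii → match
iv → no match
v → match
vi → match
Total matched: 4

4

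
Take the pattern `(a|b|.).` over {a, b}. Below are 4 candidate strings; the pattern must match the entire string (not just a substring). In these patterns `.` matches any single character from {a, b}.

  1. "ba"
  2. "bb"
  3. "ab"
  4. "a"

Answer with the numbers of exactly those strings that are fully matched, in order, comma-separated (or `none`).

1. "ba" → match
2. "bb" → match
3. "ab" → match
4. "a" → no match

1, 2, 3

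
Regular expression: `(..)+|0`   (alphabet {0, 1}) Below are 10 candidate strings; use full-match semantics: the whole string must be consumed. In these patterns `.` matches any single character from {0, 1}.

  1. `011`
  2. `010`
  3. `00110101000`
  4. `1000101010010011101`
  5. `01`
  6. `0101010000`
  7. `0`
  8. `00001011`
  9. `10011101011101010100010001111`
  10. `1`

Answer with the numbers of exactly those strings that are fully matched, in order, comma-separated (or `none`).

5, 6, 7, 8

1. `011` → no match
2. `010` → no match
3. `00110101000` → no match
4 → no match
5. `01` → match
6. `0101010000` → match
7. `0` → match
8. `00001011` → match
9 → no match
10. `1` → no match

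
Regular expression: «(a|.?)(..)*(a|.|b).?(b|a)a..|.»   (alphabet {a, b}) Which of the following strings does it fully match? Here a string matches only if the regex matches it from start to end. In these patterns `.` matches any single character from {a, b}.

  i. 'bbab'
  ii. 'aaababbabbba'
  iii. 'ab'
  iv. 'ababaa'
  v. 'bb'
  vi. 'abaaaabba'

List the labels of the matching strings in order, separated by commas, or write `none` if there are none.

none

i → no match
ii → no match
iii → no match
iv → no match
v → no match
vi → no match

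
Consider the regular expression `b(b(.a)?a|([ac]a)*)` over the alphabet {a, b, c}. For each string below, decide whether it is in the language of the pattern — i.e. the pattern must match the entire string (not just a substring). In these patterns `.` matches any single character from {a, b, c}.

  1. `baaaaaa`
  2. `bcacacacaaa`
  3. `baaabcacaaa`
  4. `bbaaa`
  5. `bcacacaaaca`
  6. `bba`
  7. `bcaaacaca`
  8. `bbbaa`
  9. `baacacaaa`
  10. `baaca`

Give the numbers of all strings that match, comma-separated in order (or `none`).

1. `baaaaaa` → match
2. `bcacacacaaa` → match
3. `baaabcacaaa` → no match
4. `bbaaa` → match
5. `bcacacaaaca` → match
6. `bba` → match
7. `bcaaacaca` → match
8. `bbbaa` → match
9. `baacacaaa` → match
10. `baaca` → match

1, 2, 4, 5, 6, 7, 8, 9, 10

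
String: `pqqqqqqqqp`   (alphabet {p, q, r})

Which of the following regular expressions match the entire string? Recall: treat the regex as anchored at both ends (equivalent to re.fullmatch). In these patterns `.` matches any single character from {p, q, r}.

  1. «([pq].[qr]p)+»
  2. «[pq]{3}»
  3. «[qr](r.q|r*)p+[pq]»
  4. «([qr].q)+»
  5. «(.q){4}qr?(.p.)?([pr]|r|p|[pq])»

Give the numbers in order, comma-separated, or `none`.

1 → no match
2 → no match
3 → no match
4 → no match — must end with `q`
5 → match

5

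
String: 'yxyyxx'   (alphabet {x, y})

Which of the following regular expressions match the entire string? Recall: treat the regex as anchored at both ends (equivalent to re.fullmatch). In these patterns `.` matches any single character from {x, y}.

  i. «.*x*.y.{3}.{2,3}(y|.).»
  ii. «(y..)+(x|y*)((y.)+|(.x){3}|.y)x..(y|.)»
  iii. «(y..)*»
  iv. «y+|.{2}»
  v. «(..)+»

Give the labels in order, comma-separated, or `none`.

i → no match
ii → no match
iii → match
iv → no match
v → match

iii, v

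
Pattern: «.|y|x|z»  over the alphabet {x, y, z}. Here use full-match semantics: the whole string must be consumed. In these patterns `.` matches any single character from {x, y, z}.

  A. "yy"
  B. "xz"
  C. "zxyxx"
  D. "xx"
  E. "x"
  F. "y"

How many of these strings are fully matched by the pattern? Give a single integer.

A → no match
B → no match
C → no match
D → no match
E → match
F → match
Total matched: 2

2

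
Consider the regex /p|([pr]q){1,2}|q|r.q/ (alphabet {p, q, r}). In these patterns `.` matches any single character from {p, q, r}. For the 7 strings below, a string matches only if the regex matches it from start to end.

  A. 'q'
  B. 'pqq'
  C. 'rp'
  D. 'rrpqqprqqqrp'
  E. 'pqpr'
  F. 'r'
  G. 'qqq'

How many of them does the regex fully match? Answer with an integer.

1

A → match
B → no match
C → no match
D → no match
E → no match
F → no match
G → no match
Total matched: 1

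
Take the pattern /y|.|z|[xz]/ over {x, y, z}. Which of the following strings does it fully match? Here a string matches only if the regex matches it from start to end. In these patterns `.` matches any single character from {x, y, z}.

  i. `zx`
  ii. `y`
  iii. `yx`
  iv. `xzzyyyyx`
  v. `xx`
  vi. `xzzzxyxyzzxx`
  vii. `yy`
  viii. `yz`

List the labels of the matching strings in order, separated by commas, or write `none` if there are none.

i → no match
ii → match
iii → no match
iv → no match
v → no match
vi → no match
vii → no match
viii → no match

ii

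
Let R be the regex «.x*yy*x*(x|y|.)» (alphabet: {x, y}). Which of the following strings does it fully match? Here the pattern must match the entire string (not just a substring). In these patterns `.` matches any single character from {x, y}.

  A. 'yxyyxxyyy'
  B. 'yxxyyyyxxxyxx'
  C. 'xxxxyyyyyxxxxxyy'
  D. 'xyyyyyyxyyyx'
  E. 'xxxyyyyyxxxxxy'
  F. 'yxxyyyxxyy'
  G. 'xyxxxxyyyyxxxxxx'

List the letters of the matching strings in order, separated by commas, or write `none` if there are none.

A → no match
B → no match
C → no match
D → no match
E → match
F → no match
G → no match

E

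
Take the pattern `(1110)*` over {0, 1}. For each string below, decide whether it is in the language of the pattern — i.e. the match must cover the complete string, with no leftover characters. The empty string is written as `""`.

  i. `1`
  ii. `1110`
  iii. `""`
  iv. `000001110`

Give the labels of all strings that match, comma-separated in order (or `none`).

i → no match
ii → match
iii → match
iv → no match

ii, iii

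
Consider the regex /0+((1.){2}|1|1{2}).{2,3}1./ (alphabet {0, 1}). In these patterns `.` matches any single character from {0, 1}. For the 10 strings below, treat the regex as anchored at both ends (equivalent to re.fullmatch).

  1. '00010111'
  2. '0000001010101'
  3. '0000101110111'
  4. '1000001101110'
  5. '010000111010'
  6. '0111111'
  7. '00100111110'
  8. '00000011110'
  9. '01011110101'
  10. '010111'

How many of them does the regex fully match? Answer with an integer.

1 → match
2 → no match
3 → match
4 → no match — must start with '0'
5 → no match
6 → match
7 → no match
8 → match
9 → no match
10 → match
Total matched: 5

5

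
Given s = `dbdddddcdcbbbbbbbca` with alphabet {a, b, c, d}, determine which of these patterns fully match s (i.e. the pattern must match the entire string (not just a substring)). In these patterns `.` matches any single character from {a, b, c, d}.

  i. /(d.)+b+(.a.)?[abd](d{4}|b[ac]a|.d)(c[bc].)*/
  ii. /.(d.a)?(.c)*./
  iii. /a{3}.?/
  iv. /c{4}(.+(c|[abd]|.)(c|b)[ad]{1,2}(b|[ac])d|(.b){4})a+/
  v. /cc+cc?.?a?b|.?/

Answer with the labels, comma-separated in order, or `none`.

i → match
ii → no match
iii → no match — must start with `a`
iv → no match — must start with `c`
v → no match

i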